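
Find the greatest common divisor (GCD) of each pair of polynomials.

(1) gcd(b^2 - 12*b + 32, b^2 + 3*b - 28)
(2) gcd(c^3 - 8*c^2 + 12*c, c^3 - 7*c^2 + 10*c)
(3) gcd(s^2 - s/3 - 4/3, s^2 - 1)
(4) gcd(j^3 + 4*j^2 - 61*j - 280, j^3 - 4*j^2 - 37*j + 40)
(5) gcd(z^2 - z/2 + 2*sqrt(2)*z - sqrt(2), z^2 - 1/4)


(1) = b - 4
(2) = gcd(c*(c - 6)*(c - 2), c*(c - 5)*(c - 2)) = c^2 - 2*c
(3) = gcd((s - 4/3)*(s + 1), (s - 1)*(s + 1)) = s + 1
(4) = gcd((j - 8)*(j + 5)*(j + 7), (j - 8)*(j - 1)*(j + 5)) = j^2 - 3*j - 40
(5) = z - 1/2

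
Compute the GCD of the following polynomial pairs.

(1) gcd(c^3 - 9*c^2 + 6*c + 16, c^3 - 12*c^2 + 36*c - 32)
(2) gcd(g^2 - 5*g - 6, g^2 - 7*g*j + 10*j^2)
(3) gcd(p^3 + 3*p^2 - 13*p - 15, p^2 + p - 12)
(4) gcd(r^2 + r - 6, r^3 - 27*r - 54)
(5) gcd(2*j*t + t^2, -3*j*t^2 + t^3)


(1) = c^2 - 10*c + 16
(2) = 1
(3) = gcd((p - 3)*(p + 1)*(p + 5), (p - 3)*(p + 4)) = p - 3
(4) = r + 3
(5) = t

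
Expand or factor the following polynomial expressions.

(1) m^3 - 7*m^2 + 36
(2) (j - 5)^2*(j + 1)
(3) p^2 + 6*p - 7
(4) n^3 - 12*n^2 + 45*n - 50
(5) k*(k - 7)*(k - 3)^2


(1) = (m - 6)*(m - 3)*(m + 2)
(2) = j^3 - 9*j^2 + 15*j + 25
(3) = (p - 1)*(p + 7)
(4) = (n - 5)^2*(n - 2)
(5) = k^4 - 13*k^3 + 51*k^2 - 63*k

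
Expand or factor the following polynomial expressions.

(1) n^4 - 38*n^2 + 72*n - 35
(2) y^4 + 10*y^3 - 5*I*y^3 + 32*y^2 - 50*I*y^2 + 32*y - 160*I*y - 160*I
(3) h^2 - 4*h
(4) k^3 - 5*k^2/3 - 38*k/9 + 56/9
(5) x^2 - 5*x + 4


(1) = (n - 5)*(n - 1)^2*(n + 7)
(2) = (y + 2)*(y + 4)^2*(y - 5*I)
(3) = h*(h - 4)
(4) = (k - 7/3)*(k - 4/3)*(k + 2)
(5) = (x - 4)*(x - 1)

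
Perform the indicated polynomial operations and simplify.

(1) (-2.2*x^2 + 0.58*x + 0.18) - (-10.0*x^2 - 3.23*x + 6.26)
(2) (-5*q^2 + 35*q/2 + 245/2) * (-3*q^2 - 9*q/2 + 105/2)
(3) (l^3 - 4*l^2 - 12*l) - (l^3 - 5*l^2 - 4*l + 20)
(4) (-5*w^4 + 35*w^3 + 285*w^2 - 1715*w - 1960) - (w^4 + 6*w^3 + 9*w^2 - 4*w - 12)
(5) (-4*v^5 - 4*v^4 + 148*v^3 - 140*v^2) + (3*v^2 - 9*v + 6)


(1) = 7.8*x^2 + 3.81*x - 6.08
(2) = 15*q^4 - 30*q^3 - 2835*q^2/4 + 735*q/2 + 25725/4
(3) = l^2 - 8*l - 20
(4) = -6*w^4 + 29*w^3 + 276*w^2 - 1711*w - 1948
(5) = -4*v^5 - 4*v^4 + 148*v^3 - 137*v^2 - 9*v + 6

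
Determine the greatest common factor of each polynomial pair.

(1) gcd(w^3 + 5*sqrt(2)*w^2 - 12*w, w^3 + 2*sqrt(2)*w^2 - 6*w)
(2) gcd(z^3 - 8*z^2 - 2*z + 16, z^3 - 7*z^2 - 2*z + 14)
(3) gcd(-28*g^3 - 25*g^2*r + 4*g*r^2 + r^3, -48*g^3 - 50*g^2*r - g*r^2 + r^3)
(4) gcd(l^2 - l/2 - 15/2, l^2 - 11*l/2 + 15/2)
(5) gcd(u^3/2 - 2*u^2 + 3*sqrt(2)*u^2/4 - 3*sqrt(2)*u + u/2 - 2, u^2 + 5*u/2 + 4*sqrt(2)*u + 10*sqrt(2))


(1) = gcd(w*(w - sqrt(2))*(w + 6*sqrt(2)), w*(w - sqrt(2))*(w + 3*sqrt(2))) = w^2 - sqrt(2)*w
(2) = gcd((z - 8)*(z - sqrt(2))*(z + sqrt(2)), (z - 7)*(z - sqrt(2))*(z + sqrt(2))) = z^2 - 2
(3) = gcd((-4*g + r)*(g + r)*(7*g + r), (-8*g + r)*(g + r)*(6*g + r)) = g + r
(4) = l - 3
(5) = 1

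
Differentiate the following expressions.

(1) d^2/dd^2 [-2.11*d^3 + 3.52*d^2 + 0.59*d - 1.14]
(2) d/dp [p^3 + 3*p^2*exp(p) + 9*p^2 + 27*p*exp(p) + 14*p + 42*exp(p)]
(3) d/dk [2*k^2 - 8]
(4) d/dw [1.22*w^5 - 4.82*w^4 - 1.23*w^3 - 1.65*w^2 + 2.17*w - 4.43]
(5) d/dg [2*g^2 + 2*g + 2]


(1) = 7.04 - 12.66*d
(2) = 3*p^2*exp(p) + 3*p^2 + 33*p*exp(p) + 18*p + 69*exp(p) + 14
(3) = 4*k
(4) = 6.1*w^4 - 19.28*w^3 - 3.69*w^2 - 3.3*w + 2.17
(5) = 4*g + 2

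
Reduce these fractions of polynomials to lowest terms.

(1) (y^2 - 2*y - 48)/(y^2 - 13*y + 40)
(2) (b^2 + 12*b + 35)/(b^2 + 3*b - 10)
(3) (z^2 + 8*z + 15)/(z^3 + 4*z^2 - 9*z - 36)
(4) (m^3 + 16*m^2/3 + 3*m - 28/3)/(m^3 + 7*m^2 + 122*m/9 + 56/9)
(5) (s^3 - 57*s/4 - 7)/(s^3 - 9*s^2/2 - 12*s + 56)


(1) = (y + 6)/(y - 5)
(2) = (b + 7)/(b - 2)
(3) = (z + 5)/(z^2 + z - 12)
(4) = (3*m - 3)/(3*m + 2)
(5) = (2*s + 1)/(2*s - 8)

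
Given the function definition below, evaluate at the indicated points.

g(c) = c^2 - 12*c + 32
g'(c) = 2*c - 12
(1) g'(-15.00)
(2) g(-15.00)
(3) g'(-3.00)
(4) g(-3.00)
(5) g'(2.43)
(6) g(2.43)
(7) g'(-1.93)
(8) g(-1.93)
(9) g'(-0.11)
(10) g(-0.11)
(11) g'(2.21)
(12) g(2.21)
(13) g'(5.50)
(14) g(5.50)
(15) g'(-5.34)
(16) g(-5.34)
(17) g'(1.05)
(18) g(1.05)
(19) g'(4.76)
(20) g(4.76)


(1) = -42.00
(2) = 437.00
(3) = -18.00
(4) = 77.00
(5) = -7.14
(6) = 8.74
(7) = -15.86
(8) = 58.88
(9) = -12.22
(10) = 33.33
(11) = -7.58
(12) = 10.36
(13) = -1.00
(14) = -3.75
(15) = -22.68
(16) = 124.60
(17) = -9.90
(18) = 20.50
(19) = -2.48
(20) = -2.46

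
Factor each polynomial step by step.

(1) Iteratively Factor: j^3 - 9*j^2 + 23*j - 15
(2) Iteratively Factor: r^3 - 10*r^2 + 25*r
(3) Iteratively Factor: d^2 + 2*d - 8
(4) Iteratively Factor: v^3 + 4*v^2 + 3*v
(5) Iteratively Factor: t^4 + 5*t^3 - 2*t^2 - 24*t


(1) = (j - 3)*(j^2 - 6*j + 5) = (j - 5)*(j - 3)*(j - 1)
(2) = (r)*(r^2 - 10*r + 25) = r*(r - 5)*(r - 5)
(3) = (d - 2)*(d + 4)
(4) = (v)*(v^2 + 4*v + 3) = v*(v + 1)*(v + 3)
(5) = (t)*(t^3 + 5*t^2 - 2*t - 24) = t*(t - 2)*(t^2 + 7*t + 12) = t*(t - 2)*(t + 3)*(t + 4)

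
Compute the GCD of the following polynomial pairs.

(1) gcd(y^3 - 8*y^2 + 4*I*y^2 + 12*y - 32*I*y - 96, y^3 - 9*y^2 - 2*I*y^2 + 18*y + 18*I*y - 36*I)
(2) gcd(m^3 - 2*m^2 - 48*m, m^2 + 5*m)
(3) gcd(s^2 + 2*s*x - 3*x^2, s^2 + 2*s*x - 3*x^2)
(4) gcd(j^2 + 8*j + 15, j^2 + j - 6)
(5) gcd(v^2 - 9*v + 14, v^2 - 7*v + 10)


(1) = y - 2*I
(2) = m
(3) = gcd((s - x)*(s + 3*x), (s - x)*(s + 3*x)) = -s^2 - 2*s*x + 3*x^2
(4) = gcd((j + 3)*(j + 5), (j - 2)*(j + 3)) = j + 3
(5) = gcd((v - 7)*(v - 2), (v - 5)*(v - 2)) = v - 2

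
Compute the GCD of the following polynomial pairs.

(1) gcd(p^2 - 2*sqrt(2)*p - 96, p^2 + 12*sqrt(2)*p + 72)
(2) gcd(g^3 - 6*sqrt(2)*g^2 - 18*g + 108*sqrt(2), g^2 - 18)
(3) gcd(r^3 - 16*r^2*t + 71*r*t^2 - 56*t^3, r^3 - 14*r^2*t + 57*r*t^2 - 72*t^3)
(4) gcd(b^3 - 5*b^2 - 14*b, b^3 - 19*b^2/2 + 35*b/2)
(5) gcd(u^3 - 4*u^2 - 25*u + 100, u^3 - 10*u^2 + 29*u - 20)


(1) = gcd((p - 8*sqrt(2))*(p + 6*sqrt(2)), (p + 6*sqrt(2))^2) = p + 6*sqrt(2)
(2) = g^2 - 18
(3) = r - 8*t
(4) = b^2 - 7*b
(5) = gcd((u - 5)*(u - 4)*(u + 5), (u - 5)*(u - 4)*(u - 1)) = u^2 - 9*u + 20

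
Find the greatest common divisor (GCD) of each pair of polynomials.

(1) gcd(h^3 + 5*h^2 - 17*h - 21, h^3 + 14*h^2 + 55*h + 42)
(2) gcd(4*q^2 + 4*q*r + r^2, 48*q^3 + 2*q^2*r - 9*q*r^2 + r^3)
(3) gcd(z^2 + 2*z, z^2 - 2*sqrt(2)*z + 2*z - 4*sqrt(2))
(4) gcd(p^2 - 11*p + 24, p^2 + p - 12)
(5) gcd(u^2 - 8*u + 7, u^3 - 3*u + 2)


(1) = h^2 + 8*h + 7
(2) = gcd((2*q + r)^2, (-8*q + r)*(-3*q + r)*(2*q + r)) = 2*q + r
(3) = gcd(z*(z + 2), (z + 2)*(z - 2*sqrt(2))) = z + 2
(4) = gcd((p - 8)*(p - 3), (p - 3)*(p + 4)) = p - 3
(5) = u - 1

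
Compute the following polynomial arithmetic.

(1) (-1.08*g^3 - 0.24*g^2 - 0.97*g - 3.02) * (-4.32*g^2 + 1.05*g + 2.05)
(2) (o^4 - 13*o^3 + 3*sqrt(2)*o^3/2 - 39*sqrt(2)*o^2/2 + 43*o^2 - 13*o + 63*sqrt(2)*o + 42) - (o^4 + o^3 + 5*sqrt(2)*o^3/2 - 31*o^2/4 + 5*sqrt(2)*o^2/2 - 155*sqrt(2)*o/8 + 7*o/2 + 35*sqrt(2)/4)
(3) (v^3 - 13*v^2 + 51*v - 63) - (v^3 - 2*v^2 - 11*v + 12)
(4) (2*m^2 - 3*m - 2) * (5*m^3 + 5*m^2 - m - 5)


(1) = 4.6656*g^5 - 0.0972*g^4 + 1.7244*g^3 + 11.5359*g^2 - 5.1595*g - 6.191
(2) = -14*o^3 - sqrt(2)*o^3 - 22*sqrt(2)*o^2 + 203*o^2/4 - 33*o/2 + 659*sqrt(2)*o/8 - 35*sqrt(2)/4 + 42
(3) = -11*v^2 + 62*v - 75
(4) = 10*m^5 - 5*m^4 - 27*m^3 - 17*m^2 + 17*m + 10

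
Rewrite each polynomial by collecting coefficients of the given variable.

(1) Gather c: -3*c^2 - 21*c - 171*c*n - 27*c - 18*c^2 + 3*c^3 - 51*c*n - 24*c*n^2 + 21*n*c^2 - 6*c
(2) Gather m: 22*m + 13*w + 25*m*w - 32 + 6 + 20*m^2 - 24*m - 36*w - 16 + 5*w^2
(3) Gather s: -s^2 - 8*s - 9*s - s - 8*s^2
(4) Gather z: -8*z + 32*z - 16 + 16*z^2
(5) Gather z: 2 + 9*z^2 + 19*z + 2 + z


(1) = 3*c^3 + c^2*(21*n - 21) + c*(-24*n^2 - 222*n - 54)
(2) = 20*m^2 + m*(25*w - 2) + 5*w^2 - 23*w - 42
(3) = -9*s^2 - 18*s
(4) = 16*z^2 + 24*z - 16
(5) = 9*z^2 + 20*z + 4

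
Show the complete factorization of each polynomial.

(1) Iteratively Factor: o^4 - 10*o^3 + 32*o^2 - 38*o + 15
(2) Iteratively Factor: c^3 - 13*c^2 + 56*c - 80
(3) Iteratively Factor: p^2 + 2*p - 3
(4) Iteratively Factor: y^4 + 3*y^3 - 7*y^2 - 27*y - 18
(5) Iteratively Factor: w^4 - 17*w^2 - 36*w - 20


(1) = (o - 5)*(o^3 - 5*o^2 + 7*o - 3) = (o - 5)*(o - 3)*(o^2 - 2*o + 1) = (o - 5)*(o - 3)*(o - 1)*(o - 1)
(2) = (c - 5)*(c^2 - 8*c + 16) = (c - 5)*(c - 4)*(c - 4)
(3) = (p + 3)*(p - 1)
(4) = (y + 2)*(y^3 + y^2 - 9*y - 9) = (y + 2)*(y + 3)*(y^2 - 2*y - 3) = (y - 3)*(y + 2)*(y + 3)*(y + 1)
(5) = (w + 1)*(w^3 - w^2 - 16*w - 20) = (w + 1)*(w + 2)*(w^2 - 3*w - 10) = (w + 1)*(w + 2)^2*(w - 5)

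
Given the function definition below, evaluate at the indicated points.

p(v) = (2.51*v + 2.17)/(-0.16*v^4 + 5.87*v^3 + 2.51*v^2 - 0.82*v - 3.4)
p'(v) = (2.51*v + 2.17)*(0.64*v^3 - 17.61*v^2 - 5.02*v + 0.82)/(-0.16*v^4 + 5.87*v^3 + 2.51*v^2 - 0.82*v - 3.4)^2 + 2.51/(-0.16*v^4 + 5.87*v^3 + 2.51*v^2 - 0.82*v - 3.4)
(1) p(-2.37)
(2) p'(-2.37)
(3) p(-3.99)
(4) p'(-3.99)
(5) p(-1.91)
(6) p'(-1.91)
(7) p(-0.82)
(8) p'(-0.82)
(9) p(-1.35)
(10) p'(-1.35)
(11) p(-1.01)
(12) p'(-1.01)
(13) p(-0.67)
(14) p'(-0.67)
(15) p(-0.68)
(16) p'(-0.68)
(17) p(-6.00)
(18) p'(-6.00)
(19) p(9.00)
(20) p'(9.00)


(1) = 0.05
(2) = 0.04
(3) = 0.02
(4) = 0.01
(5) = 0.07
(6) = 0.05
(7) = -0.03
(8) = -0.62
(9) = 0.10
(10) = -0.00
(11) = 0.06
(12) = -0.28
(13) = -0.14
(14) = -0.87
(15) = -0.13
(16) = -0.85
(17) = 0.01
(18) = 0.00
(19) = 0.01
(20) = -0.00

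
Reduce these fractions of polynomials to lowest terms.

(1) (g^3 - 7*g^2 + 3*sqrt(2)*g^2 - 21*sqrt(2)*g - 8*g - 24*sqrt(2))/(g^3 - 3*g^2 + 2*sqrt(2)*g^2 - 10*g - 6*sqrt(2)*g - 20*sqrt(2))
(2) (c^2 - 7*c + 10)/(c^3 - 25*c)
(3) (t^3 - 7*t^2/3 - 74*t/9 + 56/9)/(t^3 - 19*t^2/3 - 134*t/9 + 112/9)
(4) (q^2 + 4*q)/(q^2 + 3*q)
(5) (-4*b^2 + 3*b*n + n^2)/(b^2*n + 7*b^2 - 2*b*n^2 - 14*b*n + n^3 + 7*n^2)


(1) = (g^3 + g^2*(-7 + 3*sqrt(2)) + g*(-21*sqrt(2) - 8) - 24*sqrt(2))/(g^3 + g^2*(-3 + 2*sqrt(2)) + g*(-10 - 6*sqrt(2)) - 20*sqrt(2))
(2) = (c - 2)/(c^2 + 5*c)
(3) = (t - 4)/(t - 8)
(4) = (q + 4)/(q + 3)
(5) = (-4*b - n)/(b*n + 7*b - n^2 - 7*n)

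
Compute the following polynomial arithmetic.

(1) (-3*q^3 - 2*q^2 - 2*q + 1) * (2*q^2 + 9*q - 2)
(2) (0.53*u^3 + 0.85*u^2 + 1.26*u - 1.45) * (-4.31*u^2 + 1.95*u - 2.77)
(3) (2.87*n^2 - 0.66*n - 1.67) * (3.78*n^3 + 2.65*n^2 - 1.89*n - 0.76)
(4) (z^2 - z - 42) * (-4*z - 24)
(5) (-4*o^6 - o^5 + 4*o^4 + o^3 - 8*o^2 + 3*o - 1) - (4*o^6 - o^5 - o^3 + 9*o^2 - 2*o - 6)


(1) = -6*q^5 - 31*q^4 - 16*q^3 - 12*q^2 + 13*q - 2
(2) = -2.2843*u^5 - 2.63*u^4 - 5.2412*u^3 + 6.352*u^2 - 6.3177*u + 4.0165
(3) = 10.8486*n^5 + 5.1107*n^4 - 13.4859*n^3 - 5.3593*n^2 + 3.6579*n + 1.2692
(4) = -4*z^3 - 20*z^2 + 192*z + 1008
(5) = -8*o^6 + 4*o^4 + 2*o^3 - 17*o^2 + 5*o + 5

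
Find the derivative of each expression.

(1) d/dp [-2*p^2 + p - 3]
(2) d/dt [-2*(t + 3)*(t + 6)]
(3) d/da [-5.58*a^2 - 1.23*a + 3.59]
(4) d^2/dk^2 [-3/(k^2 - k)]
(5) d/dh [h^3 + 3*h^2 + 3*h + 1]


(1) = 1 - 4*p
(2) = -4*t - 18
(3) = -11.16*a - 1.23
(4) = 6*(k*(k - 1) - (2*k - 1)^2)/(k^3*(k - 1)^3)
(5) = 3*h^2 + 6*h + 3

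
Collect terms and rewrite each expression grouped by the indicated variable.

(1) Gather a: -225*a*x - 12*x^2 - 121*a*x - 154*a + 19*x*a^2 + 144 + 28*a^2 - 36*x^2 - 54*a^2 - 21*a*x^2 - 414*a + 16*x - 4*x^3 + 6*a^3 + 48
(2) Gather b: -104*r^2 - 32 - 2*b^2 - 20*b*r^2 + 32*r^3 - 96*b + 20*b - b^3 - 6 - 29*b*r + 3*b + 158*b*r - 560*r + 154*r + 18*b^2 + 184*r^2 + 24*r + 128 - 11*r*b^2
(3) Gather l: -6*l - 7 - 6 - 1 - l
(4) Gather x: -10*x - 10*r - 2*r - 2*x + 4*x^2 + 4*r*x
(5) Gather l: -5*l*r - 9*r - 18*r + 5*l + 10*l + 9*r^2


(1) = 6*a^3 + a^2*(19*x - 26) + a*(-21*x^2 - 346*x - 568) - 4*x^3 - 48*x^2 + 16*x + 192
(2) = -b^3 + b^2*(16 - 11*r) + b*(-20*r^2 + 129*r - 73) + 32*r^3 + 80*r^2 - 382*r + 90
(3) = -7*l - 14
(4) = -12*r + 4*x^2 + x*(4*r - 12)
(5) = l*(15 - 5*r) + 9*r^2 - 27*r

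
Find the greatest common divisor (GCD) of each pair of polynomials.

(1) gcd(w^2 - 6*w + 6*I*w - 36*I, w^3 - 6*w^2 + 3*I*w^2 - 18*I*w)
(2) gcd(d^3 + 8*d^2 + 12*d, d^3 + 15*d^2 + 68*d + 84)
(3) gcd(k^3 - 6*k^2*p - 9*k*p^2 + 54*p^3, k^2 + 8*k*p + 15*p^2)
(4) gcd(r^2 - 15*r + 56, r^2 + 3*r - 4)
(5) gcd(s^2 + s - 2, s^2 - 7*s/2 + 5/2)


(1) = w - 6
(2) = gcd(d*(d + 2)*(d + 6), (d + 2)*(d + 6)*(d + 7)) = d^2 + 8*d + 12
(3) = k + 3*p
(4) = gcd((r - 8)*(r - 7), (r - 1)*(r + 4)) = 1
(5) = s - 1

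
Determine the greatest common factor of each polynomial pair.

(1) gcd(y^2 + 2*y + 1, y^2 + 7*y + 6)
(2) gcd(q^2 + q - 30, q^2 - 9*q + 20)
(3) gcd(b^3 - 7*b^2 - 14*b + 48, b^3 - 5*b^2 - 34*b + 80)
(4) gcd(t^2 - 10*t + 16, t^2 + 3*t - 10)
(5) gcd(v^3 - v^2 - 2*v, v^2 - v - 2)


(1) = y + 1
(2) = q - 5
(3) = gcd((b - 8)*(b - 2)*(b + 3), (b - 8)*(b - 2)*(b + 5)) = b^2 - 10*b + 16
(4) = gcd((t - 8)*(t - 2), (t - 2)*(t + 5)) = t - 2
(5) = gcd(v*(v - 2)*(v + 1), (v - 2)*(v + 1)) = v^2 - v - 2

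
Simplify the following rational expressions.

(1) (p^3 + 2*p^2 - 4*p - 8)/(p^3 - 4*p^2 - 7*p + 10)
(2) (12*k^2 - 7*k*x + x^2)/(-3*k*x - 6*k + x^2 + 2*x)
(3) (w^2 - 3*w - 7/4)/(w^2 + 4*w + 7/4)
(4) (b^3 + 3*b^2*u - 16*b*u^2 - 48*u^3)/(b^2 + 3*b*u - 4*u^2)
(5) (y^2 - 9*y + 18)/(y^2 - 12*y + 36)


(1) = (p^2 - 4)/(p^2 - 6*p + 5)
(2) = (-4*k + x)/(x + 2)
(3) = (2*w - 7)/(2*w + 7)
(4) = (-b^2 + b*u + 12*u^2)/(-b + u)
(5) = (y - 3)/(y - 6)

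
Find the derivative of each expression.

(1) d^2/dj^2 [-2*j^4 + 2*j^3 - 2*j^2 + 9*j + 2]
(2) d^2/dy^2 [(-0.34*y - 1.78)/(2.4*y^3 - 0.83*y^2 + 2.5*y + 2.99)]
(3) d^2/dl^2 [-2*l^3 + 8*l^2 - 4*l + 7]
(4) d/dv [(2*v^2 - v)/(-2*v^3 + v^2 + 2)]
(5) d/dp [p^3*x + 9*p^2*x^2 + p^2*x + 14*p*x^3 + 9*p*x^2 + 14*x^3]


(1) = -24*j^2 + 12*j - 4
(2) = (-11.7504*y^5 - 118.96992*y^4 + 60.343708*y^3 - 42.159372*y^2 + 93.738012*y - 26.001852)/(13.824*y^9 - 14.3424*y^8 + 48.16008*y^7 + 21.215413*y^6 + 14.43027*y^5 + 98.256933*y^4 + 42.76822*y^3 + 33.801651*y^2 + 67.05075*y + 26.730899)
(3) = 16 - 12*l
(4) = (2*v^2*(2*v - 1)*(3*v - 1) + (4*v - 1)*(-2*v^3 + v^2 + 2))/(-2*v^3 + v^2 + 2)^2
(5) = x*(3*p^2 + 18*p*x + 2*p + 14*x^2 + 9*x)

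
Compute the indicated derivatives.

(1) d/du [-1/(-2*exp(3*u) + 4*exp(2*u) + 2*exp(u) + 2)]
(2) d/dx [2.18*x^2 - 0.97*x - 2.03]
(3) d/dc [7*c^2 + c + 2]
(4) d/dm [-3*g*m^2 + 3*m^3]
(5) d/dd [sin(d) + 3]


(1) = (-3*exp(2*u) + 4*exp(u) + 1)*exp(u)/(2*(-exp(3*u) + 2*exp(2*u) + exp(u) + 1)^2)
(2) = 4.36*x - 0.97
(3) = 14*c + 1
(4) = 3*m*(-2*g + 3*m)
(5) = cos(d)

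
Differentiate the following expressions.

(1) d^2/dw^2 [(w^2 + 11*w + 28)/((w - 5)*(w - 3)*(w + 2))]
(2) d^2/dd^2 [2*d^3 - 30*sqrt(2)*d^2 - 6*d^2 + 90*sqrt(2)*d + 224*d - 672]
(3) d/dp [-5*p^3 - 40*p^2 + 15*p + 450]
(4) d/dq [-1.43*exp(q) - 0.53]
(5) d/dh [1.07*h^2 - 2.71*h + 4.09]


(1) = 2*(w^6 + 33*w^5 - 27*w^4 - 1153*w^3 + 1500*w^2 + 3924*w + 6298)/(w^9 - 18*w^8 + 105*w^7 - 90*w^6 - 1185*w^5 + 3042*w^4 + 3779*w^3 - 16110*w^2 - 2700*w + 27000)
(2) = 12*d - 60*sqrt(2) - 12
(3) = -15*p^2 - 80*p + 15
(4) = -1.43*exp(q)
(5) = 2.14*h - 2.71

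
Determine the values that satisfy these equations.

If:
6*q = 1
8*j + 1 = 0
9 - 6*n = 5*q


Then:
j = -1/8
n = 49/36
q = 1/6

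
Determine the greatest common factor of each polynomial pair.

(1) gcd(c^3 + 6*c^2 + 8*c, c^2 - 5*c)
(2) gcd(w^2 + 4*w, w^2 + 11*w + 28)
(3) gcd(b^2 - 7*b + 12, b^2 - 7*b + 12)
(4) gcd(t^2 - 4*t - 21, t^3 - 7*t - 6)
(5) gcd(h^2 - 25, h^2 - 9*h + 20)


(1) = c
(2) = gcd(w*(w + 4), (w + 4)*(w + 7)) = w + 4
(3) = b^2 - 7*b + 12
(4) = 1
(5) = h - 5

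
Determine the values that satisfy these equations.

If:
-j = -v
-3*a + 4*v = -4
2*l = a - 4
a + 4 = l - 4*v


Then:
a = -4/7
j = -10/7
l = -16/7
v = -10/7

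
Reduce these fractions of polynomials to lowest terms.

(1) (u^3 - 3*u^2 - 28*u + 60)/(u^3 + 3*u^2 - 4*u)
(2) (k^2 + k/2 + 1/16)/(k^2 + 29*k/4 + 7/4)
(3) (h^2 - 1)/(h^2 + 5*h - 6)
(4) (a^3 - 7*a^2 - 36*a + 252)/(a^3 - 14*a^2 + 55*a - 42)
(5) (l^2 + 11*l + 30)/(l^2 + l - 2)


(1) = (u^3 - 3*u^2 - 28*u + 60)/(u^3 + 3*u^2 - 4*u)
(2) = (4*k + 1)/(4*k + 28)
(3) = (h + 1)/(h + 6)
(4) = (a + 6)/(a - 1)
(5) = (l^2 + 11*l + 30)/(l^2 + l - 2)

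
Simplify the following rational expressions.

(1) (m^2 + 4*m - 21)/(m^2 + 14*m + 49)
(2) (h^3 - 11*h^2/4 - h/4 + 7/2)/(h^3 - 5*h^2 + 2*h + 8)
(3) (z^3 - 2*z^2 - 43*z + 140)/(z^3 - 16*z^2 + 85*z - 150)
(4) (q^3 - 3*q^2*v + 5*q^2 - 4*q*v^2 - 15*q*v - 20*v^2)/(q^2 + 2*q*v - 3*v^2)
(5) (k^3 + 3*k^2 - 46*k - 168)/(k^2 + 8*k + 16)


(1) = (m - 3)/(m + 7)
(2) = (4*h - 7)/(4*h - 16)
(3) = (z^2 + 3*z - 28)/(z^2 - 11*z + 30)
(4) = (q^3 - 3*q^2*v + 5*q^2 - 4*q*v^2 - 15*q*v - 20*v^2)/(q^2 + 2*q*v - 3*v^2)
(5) = (k^2 - k - 42)/(k + 4)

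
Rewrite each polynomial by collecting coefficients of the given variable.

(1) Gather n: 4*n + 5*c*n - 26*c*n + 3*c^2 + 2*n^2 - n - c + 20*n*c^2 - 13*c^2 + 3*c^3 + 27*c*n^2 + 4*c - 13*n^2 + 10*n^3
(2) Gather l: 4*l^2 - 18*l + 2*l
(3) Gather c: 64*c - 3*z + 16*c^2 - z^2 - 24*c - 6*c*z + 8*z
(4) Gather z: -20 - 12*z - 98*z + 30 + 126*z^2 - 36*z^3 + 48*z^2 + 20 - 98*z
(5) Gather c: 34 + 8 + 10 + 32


(1) = 3*c^3 - 10*c^2 + 3*c + 10*n^3 + n^2*(27*c - 11) + n*(20*c^2 - 21*c + 3)
(2) = 4*l^2 - 16*l
(3) = 16*c^2 + c*(40 - 6*z) - z^2 + 5*z
(4) = -36*z^3 + 174*z^2 - 208*z + 30
(5) = 84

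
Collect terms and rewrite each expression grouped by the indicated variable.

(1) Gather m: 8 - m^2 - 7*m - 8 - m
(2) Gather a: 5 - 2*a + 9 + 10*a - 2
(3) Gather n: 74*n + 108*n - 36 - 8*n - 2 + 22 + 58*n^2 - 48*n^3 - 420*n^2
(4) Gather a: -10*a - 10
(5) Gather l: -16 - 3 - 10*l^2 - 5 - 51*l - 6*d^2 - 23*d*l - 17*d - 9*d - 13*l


(1) = -m^2 - 8*m
(2) = 8*a + 12
(3) = -48*n^3 - 362*n^2 + 174*n - 16
(4) = -10*a - 10
(5) = -6*d^2 - 26*d - 10*l^2 + l*(-23*d - 64) - 24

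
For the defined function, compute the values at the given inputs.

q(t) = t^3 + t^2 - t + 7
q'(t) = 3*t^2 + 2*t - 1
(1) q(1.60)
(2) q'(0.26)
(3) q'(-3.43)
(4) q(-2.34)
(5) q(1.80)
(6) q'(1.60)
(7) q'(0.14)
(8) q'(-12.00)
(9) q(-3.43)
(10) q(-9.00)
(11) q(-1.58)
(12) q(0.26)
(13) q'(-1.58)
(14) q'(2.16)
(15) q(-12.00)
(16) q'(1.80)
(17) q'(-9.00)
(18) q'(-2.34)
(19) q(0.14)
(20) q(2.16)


(1) = 12.06
(2) = -0.28
(3) = 27.43
(4) = 2.00
(5) = 14.27
(6) = 9.88
(7) = -0.66
(8) = 407.00
(9) = -18.16
(10) = -632.00
(11) = 7.13
(12) = 6.83
(13) = 3.33
(14) = 17.32
(15) = -1565.00
(16) = 12.32
(17) = 224.00
(18) = 10.75
(19) = 6.88
(20) = 19.58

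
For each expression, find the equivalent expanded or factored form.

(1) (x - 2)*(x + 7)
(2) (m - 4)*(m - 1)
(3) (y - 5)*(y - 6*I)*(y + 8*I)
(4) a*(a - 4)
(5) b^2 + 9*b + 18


(1) = x^2 + 5*x - 14
(2) = m^2 - 5*m + 4
(3) = y^3 - 5*y^2 + 2*I*y^2 + 48*y - 10*I*y - 240
(4) = a^2 - 4*a
(5) = (b + 3)*(b + 6)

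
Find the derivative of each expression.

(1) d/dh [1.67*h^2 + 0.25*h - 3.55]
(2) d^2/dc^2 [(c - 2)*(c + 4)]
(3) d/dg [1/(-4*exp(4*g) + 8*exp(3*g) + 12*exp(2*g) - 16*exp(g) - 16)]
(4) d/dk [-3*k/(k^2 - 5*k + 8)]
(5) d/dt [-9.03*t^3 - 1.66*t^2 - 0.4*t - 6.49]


(1) = 3.34*h + 0.25
(2) = 2
(3) = (exp(g) - 1/2)*exp(g)/(exp(6*g) - 3*exp(5*g) - 3*exp(4*g) + 11*exp(3*g) + 6*exp(2*g) - 12*exp(g) - 8)
(4) = 3*(k^2 - 8)/(k^4 - 10*k^3 + 41*k^2 - 80*k + 64)
(5) = -27.09*t^2 - 3.32*t - 0.4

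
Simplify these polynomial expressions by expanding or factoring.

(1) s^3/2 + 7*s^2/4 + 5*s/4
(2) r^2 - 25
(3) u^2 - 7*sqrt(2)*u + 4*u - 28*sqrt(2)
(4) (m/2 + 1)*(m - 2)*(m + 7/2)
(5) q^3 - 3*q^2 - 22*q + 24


(1) = s*(s/2 + 1/2)*(s + 5/2)
(2) = (r - 5)*(r + 5)
(3) = (u + 4)*(u - 7*sqrt(2))
(4) = m^3/2 + 7*m^2/4 - 2*m - 7
(5) = (q - 6)*(q - 1)*(q + 4)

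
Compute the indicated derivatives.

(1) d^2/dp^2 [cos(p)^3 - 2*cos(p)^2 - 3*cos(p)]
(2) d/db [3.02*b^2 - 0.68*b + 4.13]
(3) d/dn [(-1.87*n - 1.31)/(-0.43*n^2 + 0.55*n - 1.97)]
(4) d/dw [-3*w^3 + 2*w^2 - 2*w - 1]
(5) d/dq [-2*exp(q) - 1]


(1) = 9*sin(p)^2*cos(p) - 8*sin(p)^2 + 4
(2) = 6.04*b - 0.68
(3) = (-0.8041*n^2 - 1.1266*n + 4.4044)/(0.1849*n^4 - 0.473*n^3 + 1.9967*n^2 - 2.167*n + 3.8809)
(4) = -9*w^2 + 4*w - 2
(5) = -2*exp(q)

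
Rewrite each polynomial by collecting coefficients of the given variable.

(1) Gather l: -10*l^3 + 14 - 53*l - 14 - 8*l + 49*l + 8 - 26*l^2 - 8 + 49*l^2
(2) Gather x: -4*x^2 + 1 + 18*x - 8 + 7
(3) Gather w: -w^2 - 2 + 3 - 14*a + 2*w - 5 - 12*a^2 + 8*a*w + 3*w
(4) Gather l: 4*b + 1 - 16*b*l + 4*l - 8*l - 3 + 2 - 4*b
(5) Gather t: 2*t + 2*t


(1) = -10*l^3 + 23*l^2 - 12*l
(2) = -4*x^2 + 18*x
(3) = -12*a^2 - 14*a - w^2 + w*(8*a + 5) - 4
(4) = l*(-16*b - 4)
(5) = 4*t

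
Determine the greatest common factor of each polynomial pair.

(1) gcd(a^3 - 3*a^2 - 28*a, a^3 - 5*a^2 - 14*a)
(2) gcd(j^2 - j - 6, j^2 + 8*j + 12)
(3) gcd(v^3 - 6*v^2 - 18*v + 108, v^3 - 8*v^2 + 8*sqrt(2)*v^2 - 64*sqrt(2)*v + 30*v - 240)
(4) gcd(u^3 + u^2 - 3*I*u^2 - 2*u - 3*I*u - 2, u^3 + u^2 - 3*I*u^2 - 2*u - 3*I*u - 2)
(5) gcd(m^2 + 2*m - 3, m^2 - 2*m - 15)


(1) = gcd(a*(a - 7)*(a + 4), a*(a - 7)*(a + 2)) = a^2 - 7*a
(2) = j + 2
(3) = v + 3*sqrt(2)
(4) = gcd((u + 1)*(u - 2*I)*(u - I), (u + 1)*(u - 2*I)*(u - I)) = u^3 + u^2*(1 - 3*I) + u*(-2 - 3*I) - 2
(5) = gcd((m - 1)*(m + 3), (m - 5)*(m + 3)) = m + 3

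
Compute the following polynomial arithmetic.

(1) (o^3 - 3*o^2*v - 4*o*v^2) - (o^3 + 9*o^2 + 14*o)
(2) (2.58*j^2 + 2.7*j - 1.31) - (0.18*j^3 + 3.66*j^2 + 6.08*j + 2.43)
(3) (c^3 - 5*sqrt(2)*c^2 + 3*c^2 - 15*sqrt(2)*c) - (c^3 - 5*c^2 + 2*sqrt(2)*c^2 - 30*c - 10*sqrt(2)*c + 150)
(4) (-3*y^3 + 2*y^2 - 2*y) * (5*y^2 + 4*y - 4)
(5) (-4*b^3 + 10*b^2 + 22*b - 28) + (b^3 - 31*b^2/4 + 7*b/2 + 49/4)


(1) = -3*o^2*v - 9*o^2 - 4*o*v^2 - 14*o
(2) = -0.18*j^3 - 1.08*j^2 - 3.38*j - 3.74
(3) = -7*sqrt(2)*c^2 + 8*c^2 - 5*sqrt(2)*c + 30*c - 150
(4) = -15*y^5 - 2*y^4 + 10*y^3 - 16*y^2 + 8*y
(5) = -3*b^3 + 9*b^2/4 + 51*b/2 - 63/4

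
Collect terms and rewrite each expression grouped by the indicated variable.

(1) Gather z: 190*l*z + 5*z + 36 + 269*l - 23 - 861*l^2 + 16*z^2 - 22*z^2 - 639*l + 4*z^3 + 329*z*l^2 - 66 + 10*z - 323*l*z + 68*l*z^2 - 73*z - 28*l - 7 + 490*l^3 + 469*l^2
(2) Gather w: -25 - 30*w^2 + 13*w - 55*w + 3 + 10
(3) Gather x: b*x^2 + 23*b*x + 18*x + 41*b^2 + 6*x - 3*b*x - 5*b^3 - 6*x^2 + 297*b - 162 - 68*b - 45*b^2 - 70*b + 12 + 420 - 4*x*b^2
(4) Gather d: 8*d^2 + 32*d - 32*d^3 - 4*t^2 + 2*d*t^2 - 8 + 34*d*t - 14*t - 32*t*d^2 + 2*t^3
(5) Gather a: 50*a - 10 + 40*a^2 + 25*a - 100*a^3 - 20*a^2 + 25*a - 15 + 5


(1) = 490*l^3 - 392*l^2 - 398*l + 4*z^3 + z^2*(68*l - 6) + z*(329*l^2 - 133*l - 58) - 60
(2) = -30*w^2 - 42*w - 12
(3) = -5*b^3 - 4*b^2 + 159*b + x^2*(b - 6) + x*(-4*b^2 + 20*b + 24) + 270
(4) = -32*d^3 + d^2*(8 - 32*t) + d*(2*t^2 + 34*t + 32) + 2*t^3 - 4*t^2 - 14*t - 8
(5) = -100*a^3 + 20*a^2 + 100*a - 20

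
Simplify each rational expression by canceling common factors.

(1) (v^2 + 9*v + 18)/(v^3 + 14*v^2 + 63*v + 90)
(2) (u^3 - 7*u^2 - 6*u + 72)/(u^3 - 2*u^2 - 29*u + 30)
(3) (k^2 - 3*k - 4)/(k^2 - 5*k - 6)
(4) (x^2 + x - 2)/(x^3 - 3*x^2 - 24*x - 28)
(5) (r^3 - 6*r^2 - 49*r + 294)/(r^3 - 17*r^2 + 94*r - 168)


(1) = 1/(v + 5)
(2) = (u^2 - u - 12)/(u^2 + 4*u - 5)
(3) = (k - 4)/(k - 6)
(4) = (x - 1)/(x^2 - 5*x - 14)
(5) = (r + 7)/(r - 4)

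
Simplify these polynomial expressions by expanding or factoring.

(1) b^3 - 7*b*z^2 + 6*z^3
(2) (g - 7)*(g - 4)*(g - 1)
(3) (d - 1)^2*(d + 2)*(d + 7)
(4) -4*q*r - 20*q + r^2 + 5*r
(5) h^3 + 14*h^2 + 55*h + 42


(1) = (b - 2*z)*(b - z)*(b + 3*z)
(2) = g^3 - 12*g^2 + 39*g - 28
(3) = d^4 + 7*d^3 - 3*d^2 - 19*d + 14
(4) = (-4*q + r)*(r + 5)
(5) = (h + 1)*(h + 6)*(h + 7)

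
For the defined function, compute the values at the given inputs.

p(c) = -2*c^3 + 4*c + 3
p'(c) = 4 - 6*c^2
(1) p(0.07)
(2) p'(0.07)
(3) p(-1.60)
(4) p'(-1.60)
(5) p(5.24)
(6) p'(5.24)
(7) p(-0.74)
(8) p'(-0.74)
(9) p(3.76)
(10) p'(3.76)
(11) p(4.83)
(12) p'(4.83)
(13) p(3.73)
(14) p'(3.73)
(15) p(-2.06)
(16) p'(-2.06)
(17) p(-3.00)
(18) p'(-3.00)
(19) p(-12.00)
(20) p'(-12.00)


(1) = 3.28
(2) = 3.97
(3) = 4.79
(4) = -11.36
(5) = -263.80
(6) = -160.75
(7) = 0.85
(8) = 0.71
(9) = -88.27
(10) = -80.83
(11) = -203.04
(12) = -135.97
(13) = -85.87
(14) = -79.48
(15) = 12.24
(16) = -21.46
(17) = 45.00
(18) = -50.00
(19) = 3411.00
(20) = -860.00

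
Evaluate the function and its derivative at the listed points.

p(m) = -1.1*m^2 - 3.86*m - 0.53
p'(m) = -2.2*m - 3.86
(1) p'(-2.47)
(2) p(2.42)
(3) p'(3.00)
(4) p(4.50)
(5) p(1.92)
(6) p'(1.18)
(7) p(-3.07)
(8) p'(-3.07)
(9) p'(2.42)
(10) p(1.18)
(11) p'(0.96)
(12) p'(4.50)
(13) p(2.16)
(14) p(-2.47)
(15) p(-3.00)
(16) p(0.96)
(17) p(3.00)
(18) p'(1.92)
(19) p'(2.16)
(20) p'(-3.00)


(1) = 1.57
(2) = -16.31
(3) = -10.46
(4) = -40.18
(5) = -12.00
(6) = -6.46
(7) = 0.95
(8) = 2.89
(9) = -9.18
(10) = -6.62
(11) = -5.97
(12) = -13.76
(13) = -14.00
(14) = 2.29
(15) = 1.15
(16) = -5.25
(17) = -22.01
(18) = -8.08
(19) = -8.61
(20) = 2.74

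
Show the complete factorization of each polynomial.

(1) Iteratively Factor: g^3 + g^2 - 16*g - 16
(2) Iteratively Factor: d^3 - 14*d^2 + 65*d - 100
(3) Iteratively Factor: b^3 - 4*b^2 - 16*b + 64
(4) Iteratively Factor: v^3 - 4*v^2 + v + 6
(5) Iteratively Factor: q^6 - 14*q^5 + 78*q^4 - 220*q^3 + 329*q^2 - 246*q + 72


(1) = (g + 4)*(g^2 - 3*g - 4) = (g - 4)*(g + 4)*(g + 1)
(2) = (d - 5)*(d^2 - 9*d + 20) = (d - 5)^2*(d - 4)
(3) = (b - 4)*(b^2 - 16) = (b - 4)*(b + 4)*(b - 4)
(4) = (v + 1)*(v^2 - 5*v + 6) = (v - 2)*(v + 1)*(v - 3)
(5) = (q - 1)*(q^5 - 13*q^4 + 65*q^3 - 155*q^2 + 174*q - 72) = (q - 2)*(q - 1)*(q^4 - 11*q^3 + 43*q^2 - 69*q + 36) = (q - 2)*(q - 1)^2*(q^3 - 10*q^2 + 33*q - 36) = (q - 3)*(q - 2)*(q - 1)^2*(q^2 - 7*q + 12) = (q - 4)*(q - 3)*(q - 2)*(q - 1)^2*(q - 3)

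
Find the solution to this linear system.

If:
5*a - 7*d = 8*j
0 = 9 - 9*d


Then:
a = 8*j/5 + 7/5
d = 1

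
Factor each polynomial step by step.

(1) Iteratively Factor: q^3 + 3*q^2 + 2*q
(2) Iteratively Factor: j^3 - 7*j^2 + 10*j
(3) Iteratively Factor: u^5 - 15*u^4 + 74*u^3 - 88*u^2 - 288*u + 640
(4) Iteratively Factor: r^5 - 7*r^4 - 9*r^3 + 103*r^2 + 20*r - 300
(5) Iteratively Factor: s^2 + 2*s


(1) = (q + 1)*(q^2 + 2*q) = q*(q + 1)*(q + 2)
(2) = (j)*(j^2 - 7*j + 10) = j*(j - 2)*(j - 5)
(3) = (u - 4)*(u^4 - 11*u^3 + 30*u^2 + 32*u - 160) = (u - 4)*(u + 2)*(u^3 - 13*u^2 + 56*u - 80) = (u - 4)^2*(u + 2)*(u^2 - 9*u + 20) = (u - 5)*(u - 4)^2*(u + 2)*(u - 4)
(4) = (r - 5)*(r^4 - 2*r^3 - 19*r^2 + 8*r + 60) = (r - 5)^2*(r^3 + 3*r^2 - 4*r - 12) = (r - 5)^2*(r + 2)*(r^2 + r - 6) = (r - 5)^2*(r + 2)*(r + 3)*(r - 2)
(5) = (s)*(s + 2)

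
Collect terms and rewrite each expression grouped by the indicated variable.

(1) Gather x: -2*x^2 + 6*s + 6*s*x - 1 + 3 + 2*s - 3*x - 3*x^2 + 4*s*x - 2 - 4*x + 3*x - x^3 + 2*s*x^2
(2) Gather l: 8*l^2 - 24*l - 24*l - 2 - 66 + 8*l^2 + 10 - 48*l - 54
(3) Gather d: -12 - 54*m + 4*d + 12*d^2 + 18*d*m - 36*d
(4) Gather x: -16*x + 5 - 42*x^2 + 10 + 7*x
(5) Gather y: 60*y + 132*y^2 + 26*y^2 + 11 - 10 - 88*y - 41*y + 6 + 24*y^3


(1) = 8*s - x^3 + x^2*(2*s - 5) + x*(10*s - 4)
(2) = 16*l^2 - 96*l - 112
(3) = 12*d^2 + d*(18*m - 32) - 54*m - 12
(4) = -42*x^2 - 9*x + 15
(5) = 24*y^3 + 158*y^2 - 69*y + 7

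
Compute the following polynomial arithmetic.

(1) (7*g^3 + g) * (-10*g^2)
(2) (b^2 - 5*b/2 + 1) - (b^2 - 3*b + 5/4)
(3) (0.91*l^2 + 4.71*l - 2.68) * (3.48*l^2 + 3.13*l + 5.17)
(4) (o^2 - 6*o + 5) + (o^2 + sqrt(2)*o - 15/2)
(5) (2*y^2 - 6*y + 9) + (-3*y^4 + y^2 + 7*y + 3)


(1) = -70*g^5 - 10*g^3
(2) = b/2 - 1/4
(3) = 3.1668*l^4 + 19.2391*l^3 + 10.1206*l^2 + 15.9623*l - 13.8556
(4) = 2*o^2 - 6*o + sqrt(2)*o - 5/2
(5) = -3*y^4 + 3*y^2 + y + 12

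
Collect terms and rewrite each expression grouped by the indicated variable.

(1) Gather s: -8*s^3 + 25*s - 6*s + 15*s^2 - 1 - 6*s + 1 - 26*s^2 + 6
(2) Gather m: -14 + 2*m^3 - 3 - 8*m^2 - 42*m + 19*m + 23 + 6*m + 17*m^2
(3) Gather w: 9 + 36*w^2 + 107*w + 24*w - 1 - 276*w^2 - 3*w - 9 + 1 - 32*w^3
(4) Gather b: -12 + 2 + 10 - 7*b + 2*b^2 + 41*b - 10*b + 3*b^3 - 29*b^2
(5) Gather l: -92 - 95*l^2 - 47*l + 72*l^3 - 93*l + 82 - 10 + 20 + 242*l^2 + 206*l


(1) = -8*s^3 - 11*s^2 + 13*s + 6
(2) = 2*m^3 + 9*m^2 - 17*m + 6
(3) = -32*w^3 - 240*w^2 + 128*w
(4) = 3*b^3 - 27*b^2 + 24*b
(5) = 72*l^3 + 147*l^2 + 66*l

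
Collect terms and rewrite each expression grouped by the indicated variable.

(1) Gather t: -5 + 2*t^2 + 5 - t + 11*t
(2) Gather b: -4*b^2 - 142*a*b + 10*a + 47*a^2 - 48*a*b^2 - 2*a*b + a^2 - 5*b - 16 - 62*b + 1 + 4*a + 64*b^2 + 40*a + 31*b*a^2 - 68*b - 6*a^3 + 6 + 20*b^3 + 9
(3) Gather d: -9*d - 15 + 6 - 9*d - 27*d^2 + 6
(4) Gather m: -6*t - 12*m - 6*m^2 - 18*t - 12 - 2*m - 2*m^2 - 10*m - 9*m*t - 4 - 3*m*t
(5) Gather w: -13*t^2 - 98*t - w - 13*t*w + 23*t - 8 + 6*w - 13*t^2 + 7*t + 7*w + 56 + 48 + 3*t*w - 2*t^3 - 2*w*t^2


(1) = 2*t^2 + 10*t
(2) = -6*a^3 + 48*a^2 + 54*a + 20*b^3 + b^2*(60 - 48*a) + b*(31*a^2 - 144*a - 135)
(3) = -27*d^2 - 18*d - 3
(4) = -8*m^2 + m*(-12*t - 24) - 24*t - 16
(5) = -2*t^3 - 26*t^2 - 68*t + w*(-2*t^2 - 10*t + 12) + 96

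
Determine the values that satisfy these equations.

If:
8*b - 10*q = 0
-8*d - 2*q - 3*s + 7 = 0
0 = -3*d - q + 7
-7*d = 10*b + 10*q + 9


Then:
b = -190/121
d = 333/121
q = -152/121
s = -1513/363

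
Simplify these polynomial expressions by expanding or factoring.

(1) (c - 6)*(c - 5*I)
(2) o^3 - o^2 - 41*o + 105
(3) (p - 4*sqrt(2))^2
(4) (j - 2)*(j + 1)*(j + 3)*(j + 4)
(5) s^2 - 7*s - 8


(1) = c^2 - 6*c - 5*I*c + 30*I
(2) = (o - 5)*(o - 3)*(o + 7)
(3) = p^2 - 8*sqrt(2)*p + 32
(4) = j^4 + 6*j^3 + 3*j^2 - 26*j - 24
(5) = (s - 8)*(s + 1)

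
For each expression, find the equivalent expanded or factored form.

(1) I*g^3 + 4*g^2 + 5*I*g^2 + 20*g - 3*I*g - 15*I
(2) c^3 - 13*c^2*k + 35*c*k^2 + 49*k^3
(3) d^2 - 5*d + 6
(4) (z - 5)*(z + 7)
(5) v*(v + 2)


(1) = (g + 5)*(g - 3*I)*(I*g + 1)
(2) = (c - 7*k)^2*(c + k)
(3) = (d - 3)*(d - 2)
(4) = z^2 + 2*z - 35
(5) = v^2 + 2*v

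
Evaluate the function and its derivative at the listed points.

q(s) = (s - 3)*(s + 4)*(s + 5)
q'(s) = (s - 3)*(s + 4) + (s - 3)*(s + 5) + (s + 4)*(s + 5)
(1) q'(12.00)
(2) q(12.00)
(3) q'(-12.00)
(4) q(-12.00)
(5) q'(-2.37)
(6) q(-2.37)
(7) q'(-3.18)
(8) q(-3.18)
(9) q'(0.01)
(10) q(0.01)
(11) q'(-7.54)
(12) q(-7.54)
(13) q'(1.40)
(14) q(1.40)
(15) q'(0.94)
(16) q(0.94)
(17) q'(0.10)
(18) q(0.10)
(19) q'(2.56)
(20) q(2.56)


(1) = 569.00
(2) = 2448.00
(3) = 281.00
(4) = -840.00
(5) = -18.59
(6) = -23.02
(7) = -14.82
(8) = -9.22
(9) = -6.88
(10) = -60.07
(11) = 73.07
(12) = -94.77
(13) = 15.68
(14) = -55.30
(15) = 6.93
(16) = -60.45
(17) = -5.77
(18) = -60.64
(19) = 43.38
(20) = -21.82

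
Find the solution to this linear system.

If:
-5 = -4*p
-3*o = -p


Then:
o = 5/12
p = 5/4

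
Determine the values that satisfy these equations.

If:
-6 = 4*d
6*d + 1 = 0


Then:
No Solution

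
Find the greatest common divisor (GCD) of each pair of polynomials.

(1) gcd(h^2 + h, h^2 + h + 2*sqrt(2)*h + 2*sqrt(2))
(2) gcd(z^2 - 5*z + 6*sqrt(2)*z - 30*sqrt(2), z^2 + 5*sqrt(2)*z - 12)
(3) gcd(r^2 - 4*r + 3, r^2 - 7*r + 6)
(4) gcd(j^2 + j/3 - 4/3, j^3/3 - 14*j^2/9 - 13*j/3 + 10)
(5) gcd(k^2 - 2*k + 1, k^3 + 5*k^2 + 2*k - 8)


(1) = gcd(h*(h + 1), (h + 1)*(h + 2*sqrt(2))) = h + 1
(2) = gcd((z - 5)*(z + 6*sqrt(2)), (z - sqrt(2))*(z + 6*sqrt(2))) = z + 6*sqrt(2)
(3) = r - 1
(4) = 1
(5) = k - 1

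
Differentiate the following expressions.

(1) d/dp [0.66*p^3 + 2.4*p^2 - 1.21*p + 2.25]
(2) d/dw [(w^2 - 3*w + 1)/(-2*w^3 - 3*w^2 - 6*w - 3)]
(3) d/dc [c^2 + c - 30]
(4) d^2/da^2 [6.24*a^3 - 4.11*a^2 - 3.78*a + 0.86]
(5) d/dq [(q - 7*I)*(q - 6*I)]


(1) = 1.98*p^2 + 4.8*p - 1.21
(2) = (2*w^4 - 12*w^3 - 9*w^2 + 15)/(4*w^6 + 12*w^5 + 33*w^4 + 48*w^3 + 54*w^2 + 36*w + 9)
(3) = 2*c + 1
(4) = 37.44*a - 8.22
(5) = 2*q - 13*I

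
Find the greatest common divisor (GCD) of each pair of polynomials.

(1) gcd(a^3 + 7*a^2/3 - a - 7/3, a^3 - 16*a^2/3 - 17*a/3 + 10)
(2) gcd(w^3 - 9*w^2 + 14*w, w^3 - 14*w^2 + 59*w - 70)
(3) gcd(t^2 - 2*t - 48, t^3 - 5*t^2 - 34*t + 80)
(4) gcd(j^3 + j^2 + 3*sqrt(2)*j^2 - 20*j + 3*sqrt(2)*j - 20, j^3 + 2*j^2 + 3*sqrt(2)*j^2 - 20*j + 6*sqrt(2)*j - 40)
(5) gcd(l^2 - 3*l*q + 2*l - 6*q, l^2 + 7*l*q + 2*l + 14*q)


(1) = a - 1
(2) = gcd(w*(w - 7)*(w - 2), (w - 7)*(w - 5)*(w - 2)) = w^2 - 9*w + 14
(3) = t - 8
(4) = gcd((j + 1)*(j - 2*sqrt(2))*(j + 5*sqrt(2)), (j + 2)*(j - 2*sqrt(2))*(j + 5*sqrt(2))) = j^2 + 3*sqrt(2)*j - 20
(5) = gcd((l + 2)*(l - 3*q), (l + 2)*(l + 7*q)) = l + 2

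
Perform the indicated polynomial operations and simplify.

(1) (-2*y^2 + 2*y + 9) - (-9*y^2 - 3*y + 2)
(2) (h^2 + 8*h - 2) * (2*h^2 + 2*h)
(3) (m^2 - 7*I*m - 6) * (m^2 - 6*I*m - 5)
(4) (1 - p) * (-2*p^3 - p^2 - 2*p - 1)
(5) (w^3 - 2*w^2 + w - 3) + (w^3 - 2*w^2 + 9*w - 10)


(1) = 7*y^2 + 5*y + 7
(2) = 2*h^4 + 18*h^3 + 12*h^2 - 4*h
(3) = m^4 - 13*I*m^3 - 53*m^2 + 71*I*m + 30
(4) = 2*p^4 - p^3 + p^2 - p - 1
(5) = 2*w^3 - 4*w^2 + 10*w - 13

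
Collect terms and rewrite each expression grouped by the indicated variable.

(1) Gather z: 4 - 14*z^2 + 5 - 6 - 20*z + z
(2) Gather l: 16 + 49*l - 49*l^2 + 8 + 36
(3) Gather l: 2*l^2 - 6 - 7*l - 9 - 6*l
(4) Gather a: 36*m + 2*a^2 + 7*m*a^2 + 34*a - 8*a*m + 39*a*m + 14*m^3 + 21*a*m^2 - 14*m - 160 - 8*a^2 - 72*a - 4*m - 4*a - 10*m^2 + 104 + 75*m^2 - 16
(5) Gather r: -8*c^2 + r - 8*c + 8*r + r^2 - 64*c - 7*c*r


(1) = -14*z^2 - 19*z + 3
(2) = -49*l^2 + 49*l + 60
(3) = 2*l^2 - 13*l - 15
(4) = a^2*(7*m - 6) + a*(21*m^2 + 31*m - 42) + 14*m^3 + 65*m^2 + 18*m - 72
(5) = -8*c^2 - 72*c + r^2 + r*(9 - 7*c)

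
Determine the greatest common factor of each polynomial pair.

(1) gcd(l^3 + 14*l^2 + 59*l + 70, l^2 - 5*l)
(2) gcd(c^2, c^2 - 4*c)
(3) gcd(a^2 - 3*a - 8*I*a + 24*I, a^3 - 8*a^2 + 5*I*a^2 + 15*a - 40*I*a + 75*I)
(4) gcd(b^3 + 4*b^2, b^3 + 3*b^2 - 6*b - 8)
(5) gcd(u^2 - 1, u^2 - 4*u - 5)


(1) = 1
(2) = c
(3) = a - 3
(4) = b + 4
(5) = u + 1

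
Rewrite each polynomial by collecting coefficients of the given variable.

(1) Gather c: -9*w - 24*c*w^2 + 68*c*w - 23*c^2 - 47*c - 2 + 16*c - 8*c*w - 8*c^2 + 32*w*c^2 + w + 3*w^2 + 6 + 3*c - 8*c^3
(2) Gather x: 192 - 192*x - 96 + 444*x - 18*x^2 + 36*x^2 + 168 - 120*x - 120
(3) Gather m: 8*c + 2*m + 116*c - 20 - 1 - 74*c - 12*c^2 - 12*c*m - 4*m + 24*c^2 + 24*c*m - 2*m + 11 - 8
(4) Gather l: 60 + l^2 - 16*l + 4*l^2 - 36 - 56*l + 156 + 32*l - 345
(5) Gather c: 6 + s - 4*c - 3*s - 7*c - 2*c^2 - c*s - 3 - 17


(1) = -8*c^3 + c^2*(32*w - 31) + c*(-24*w^2 + 60*w - 28) + 3*w^2 - 8*w + 4
(2) = 18*x^2 + 132*x + 144
(3) = 12*c^2 + 50*c + m*(12*c - 4) - 18
(4) = 5*l^2 - 40*l - 165
(5) = -2*c^2 + c*(-s - 11) - 2*s - 14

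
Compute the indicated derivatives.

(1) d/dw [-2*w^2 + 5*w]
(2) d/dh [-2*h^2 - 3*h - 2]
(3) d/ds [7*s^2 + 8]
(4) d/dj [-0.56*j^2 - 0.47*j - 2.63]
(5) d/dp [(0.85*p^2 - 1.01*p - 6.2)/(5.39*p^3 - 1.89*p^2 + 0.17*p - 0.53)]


(1) = 5 - 4*w
(2) = -4*h - 3
(3) = 14*s
(4) = -1.12*j - 0.47
(5) = (-4.5815*p^4 + 10.8878*p^3 + 98.4896*p^2 - 24.337*p + 1.5893)/(29.0521*p^6 - 20.3742*p^5 + 5.4047*p^4 - 6.356*p^3 + 2.0323*p^2 - 0.1802*p + 0.2809)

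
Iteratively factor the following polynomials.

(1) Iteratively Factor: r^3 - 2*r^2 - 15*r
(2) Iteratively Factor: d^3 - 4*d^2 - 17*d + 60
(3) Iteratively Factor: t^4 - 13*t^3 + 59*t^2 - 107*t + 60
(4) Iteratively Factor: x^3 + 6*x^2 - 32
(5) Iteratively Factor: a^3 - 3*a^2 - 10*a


(1) = (r)*(r^2 - 2*r - 15) = r*(r - 5)*(r + 3)
(2) = (d - 5)*(d^2 + d - 12) = (d - 5)*(d - 3)*(d + 4)
(3) = (t - 3)*(t^3 - 10*t^2 + 29*t - 20) = (t - 3)*(t - 1)*(t^2 - 9*t + 20) = (t - 4)*(t - 3)*(t - 1)*(t - 5)
(4) = (x + 4)*(x^2 + 2*x - 8) = (x + 4)^2*(x - 2)
(5) = (a - 5)*(a^2 + 2*a) = (a - 5)*(a + 2)*(a)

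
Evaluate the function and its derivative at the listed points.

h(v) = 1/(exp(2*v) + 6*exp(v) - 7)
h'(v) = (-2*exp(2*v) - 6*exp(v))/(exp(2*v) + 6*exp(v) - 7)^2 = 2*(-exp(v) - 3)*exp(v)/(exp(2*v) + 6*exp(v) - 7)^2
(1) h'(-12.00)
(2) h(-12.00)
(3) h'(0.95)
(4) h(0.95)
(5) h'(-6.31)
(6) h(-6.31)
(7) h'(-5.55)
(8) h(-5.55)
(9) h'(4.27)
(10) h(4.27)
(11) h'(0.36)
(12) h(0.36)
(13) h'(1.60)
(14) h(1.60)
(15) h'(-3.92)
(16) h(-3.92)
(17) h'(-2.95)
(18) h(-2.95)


(1) = -0.00
(2) = -0.14
(3) = -0.13
(4) = 0.07
(5) = -0.00
(6) = -0.14
(7) = -0.00
(8) = -0.14
(9) = -0.00
(10) = 0.00
(11) = -0.95
(12) = 0.27
(13) = -0.04
(14) = 0.02
(15) = -0.00
(16) = -0.15
(17) = -0.01
(18) = -0.15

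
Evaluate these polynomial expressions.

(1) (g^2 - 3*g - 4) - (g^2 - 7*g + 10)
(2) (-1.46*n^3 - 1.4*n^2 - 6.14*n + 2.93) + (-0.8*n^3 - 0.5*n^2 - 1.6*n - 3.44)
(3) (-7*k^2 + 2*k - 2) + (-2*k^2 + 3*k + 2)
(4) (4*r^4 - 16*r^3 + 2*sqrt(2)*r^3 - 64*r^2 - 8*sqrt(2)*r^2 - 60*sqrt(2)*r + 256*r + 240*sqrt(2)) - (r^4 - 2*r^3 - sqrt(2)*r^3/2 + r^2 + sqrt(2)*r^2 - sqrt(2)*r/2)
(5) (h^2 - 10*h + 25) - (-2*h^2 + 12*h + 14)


(1) = 4*g - 14
(2) = -2.26*n^3 - 1.9*n^2 - 7.74*n - 0.51
(3) = -9*k^2 + 5*k
(4) = 3*r^4 - 14*r^3 + 5*sqrt(2)*r^3/2 - 65*r^2 - 9*sqrt(2)*r^2 - 119*sqrt(2)*r/2 + 256*r + 240*sqrt(2)
(5) = 3*h^2 - 22*h + 11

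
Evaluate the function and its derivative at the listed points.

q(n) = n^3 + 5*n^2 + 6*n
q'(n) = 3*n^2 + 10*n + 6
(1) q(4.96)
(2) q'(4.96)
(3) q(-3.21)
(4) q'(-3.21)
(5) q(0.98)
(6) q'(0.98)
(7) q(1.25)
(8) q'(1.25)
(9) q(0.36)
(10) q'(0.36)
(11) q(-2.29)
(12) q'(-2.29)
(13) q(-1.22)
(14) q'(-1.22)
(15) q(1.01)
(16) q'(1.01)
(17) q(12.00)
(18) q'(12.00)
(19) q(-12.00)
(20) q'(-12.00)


(1) = 274.79
(2) = 129.40
(3) = -0.82
(4) = 4.81
(5) = 11.62
(6) = 18.68
(7) = 17.27
(8) = 23.19
(9) = 2.85
(10) = 9.99
(11) = 0.47
(12) = -1.17
(13) = -1.69
(14) = -1.73
(15) = 12.19
(16) = 19.16
(17) = 2520.00
(18) = 558.00
(19) = -1080.00
(20) = 318.00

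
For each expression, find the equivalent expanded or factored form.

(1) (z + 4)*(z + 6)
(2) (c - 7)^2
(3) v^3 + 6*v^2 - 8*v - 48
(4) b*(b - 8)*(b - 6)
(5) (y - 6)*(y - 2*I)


(1) = z^2 + 10*z + 24
(2) = c^2 - 14*c + 49
(3) = (v + 6)*(v - 2*sqrt(2))*(v + 2*sqrt(2))
(4) = b^3 - 14*b^2 + 48*b
(5) = y^2 - 6*y - 2*I*y + 12*I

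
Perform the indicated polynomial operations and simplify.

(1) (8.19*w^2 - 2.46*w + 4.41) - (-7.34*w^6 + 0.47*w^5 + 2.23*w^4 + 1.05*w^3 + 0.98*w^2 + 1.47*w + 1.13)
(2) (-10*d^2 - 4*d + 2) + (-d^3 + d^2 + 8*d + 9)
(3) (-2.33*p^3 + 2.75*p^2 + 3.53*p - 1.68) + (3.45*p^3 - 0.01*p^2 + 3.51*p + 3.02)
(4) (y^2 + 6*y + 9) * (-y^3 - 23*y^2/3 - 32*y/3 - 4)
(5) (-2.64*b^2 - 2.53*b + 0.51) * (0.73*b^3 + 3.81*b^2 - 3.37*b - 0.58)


(1) = 7.34*w^6 - 0.47*w^5 - 2.23*w^4 - 1.05*w^3 + 7.21*w^2 - 3.93*w + 3.28
(2) = -d^3 - 9*d^2 + 4*d + 11
(3) = 1.12*p^3 + 2.74*p^2 + 7.04*p + 1.34
(4) = -y^5 - 41*y^4/3 - 197*y^3/3 - 137*y^2 - 120*y - 36
(5) = -1.9272*b^5 - 11.9053*b^4 - 0.3702*b^3 + 12.0004*b^2 - 0.2513*b - 0.2958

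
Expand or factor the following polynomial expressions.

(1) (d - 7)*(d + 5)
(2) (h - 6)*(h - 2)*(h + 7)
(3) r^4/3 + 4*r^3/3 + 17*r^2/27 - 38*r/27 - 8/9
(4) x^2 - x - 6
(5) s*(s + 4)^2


(1) = d^2 - 2*d - 35
(2) = h^3 - h^2 - 44*h + 84
(3) = (r/3 + 1)*(r - 1)*(r + 2/3)*(r + 4/3)
(4) = (x - 3)*(x + 2)
(5) = s^3 + 8*s^2 + 16*s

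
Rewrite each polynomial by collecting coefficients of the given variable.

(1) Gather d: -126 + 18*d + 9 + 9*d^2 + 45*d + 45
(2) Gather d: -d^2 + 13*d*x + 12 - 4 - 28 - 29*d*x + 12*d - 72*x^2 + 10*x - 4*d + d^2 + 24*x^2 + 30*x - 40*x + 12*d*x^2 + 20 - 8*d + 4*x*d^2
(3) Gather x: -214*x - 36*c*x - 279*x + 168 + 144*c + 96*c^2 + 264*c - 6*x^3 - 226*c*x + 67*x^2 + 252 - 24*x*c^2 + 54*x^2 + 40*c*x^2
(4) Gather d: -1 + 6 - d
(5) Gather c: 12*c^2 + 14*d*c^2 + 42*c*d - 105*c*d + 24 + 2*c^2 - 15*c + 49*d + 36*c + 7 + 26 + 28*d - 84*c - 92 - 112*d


(1) = 9*d^2 + 63*d - 72
(2) = 4*d^2*x + d*(12*x^2 - 16*x) - 48*x^2
(3) = 96*c^2 + 408*c - 6*x^3 + x^2*(40*c + 121) + x*(-24*c^2 - 262*c - 493) + 420
(4) = 5 - d
(5) = c^2*(14*d + 14) + c*(-63*d - 63) - 35*d - 35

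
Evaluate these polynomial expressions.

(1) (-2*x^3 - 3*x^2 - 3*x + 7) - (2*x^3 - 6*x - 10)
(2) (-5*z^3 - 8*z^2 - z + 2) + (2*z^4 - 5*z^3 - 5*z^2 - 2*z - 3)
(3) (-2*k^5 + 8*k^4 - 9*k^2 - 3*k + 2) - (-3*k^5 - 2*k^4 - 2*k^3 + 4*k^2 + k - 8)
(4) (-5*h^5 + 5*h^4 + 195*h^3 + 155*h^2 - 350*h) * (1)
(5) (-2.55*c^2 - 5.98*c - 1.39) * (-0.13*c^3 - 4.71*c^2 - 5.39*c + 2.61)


(1) = -4*x^3 - 3*x^2 + 3*x + 17
(2) = 2*z^4 - 10*z^3 - 13*z^2 - 3*z - 1
(3) = k^5 + 10*k^4 + 2*k^3 - 13*k^2 - 4*k + 10
(4) = -5*h^5 + 5*h^4 + 195*h^3 + 155*h^2 - 350*h
(5) = 0.3315*c^5 + 12.7879*c^4 + 42.091*c^3 + 32.1236*c^2 - 8.1157*c - 3.6279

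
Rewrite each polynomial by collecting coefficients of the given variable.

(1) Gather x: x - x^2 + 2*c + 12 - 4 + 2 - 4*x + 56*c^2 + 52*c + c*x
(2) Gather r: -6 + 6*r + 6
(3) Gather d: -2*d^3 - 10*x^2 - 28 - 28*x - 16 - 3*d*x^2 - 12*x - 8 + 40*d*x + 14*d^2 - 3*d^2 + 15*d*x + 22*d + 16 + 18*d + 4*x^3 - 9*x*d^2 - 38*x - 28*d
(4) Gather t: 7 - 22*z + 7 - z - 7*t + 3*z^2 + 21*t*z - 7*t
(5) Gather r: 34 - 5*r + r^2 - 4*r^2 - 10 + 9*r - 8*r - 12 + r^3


(1) = 56*c^2 + 54*c - x^2 + x*(c - 3) + 10
(2) = 6*r
(3) = -2*d^3 + d^2*(11 - 9*x) + d*(-3*x^2 + 55*x + 12) + 4*x^3 - 10*x^2 - 78*x - 36
(4) = t*(21*z - 14) + 3*z^2 - 23*z + 14
(5) = r^3 - 3*r^2 - 4*r + 12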